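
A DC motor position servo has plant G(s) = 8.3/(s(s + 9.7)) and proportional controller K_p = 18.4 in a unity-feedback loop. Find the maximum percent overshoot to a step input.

From 1 + K_pG(s) = 0: s² + 9.7s + 152.7 = 0 ⇒ ω_n = 12.36, ζ = 0.3925.
%OS = 100·exp(−πζ/√(1−ζ²)) = 100·exp(−π·0.3925/√0.846) = 26.2%.

26.2%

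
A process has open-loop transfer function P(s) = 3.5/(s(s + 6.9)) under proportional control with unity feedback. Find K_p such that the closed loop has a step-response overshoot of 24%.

K_p = 19.9

From %OS = 100·exp(−πζ/√(1−ζ²)) = 24%, ζ = −ln(0.24)/√(π²+ln²(0.24)) = 0.4136.
Characteristic equation s² + 6.9s + 3.5K_p = 0 gives ζ = 6.9/(2√(3.5K_p)).
Setting ζ = 0.4136: √(3.5K_p) = 6.9/(2·0.4136) = 8.342, so K_p = 69.58/3.5 = 19.9.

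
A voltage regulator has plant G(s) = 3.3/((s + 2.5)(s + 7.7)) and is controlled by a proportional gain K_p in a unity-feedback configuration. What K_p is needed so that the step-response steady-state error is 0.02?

The loop is type 0, so e_ss(step) = 1/(1 + K_pos) with K_pos = K_p·G(0).
G(0) = 0.1714. Require 1/(1 + K_p·0.1714) = 0.02, so 1 + 0.1714·K_p = 50.
K_p = (50 − 1)/0.1714 = 286.

K_p = 286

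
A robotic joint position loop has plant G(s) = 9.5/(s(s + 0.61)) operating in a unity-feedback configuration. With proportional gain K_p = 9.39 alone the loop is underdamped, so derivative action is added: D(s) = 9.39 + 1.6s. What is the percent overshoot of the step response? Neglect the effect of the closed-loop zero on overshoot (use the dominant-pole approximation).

Forward path: (9.39 + 1.6s)·9.5/(s(s+0.61)). The closed-loop characteristic equation is s² + (0.61 + 9.5·1.6)s + 9.5·9.39 = 0.
That is s² + 15.81s + 89.21 = 0, so ω_n = 9.445 rad/s and ζ = 15.81/(2·9.445) = 0.837.
%OS = 100·exp(−πζ/√(1−ζ²)) = 0.819%.

0.819%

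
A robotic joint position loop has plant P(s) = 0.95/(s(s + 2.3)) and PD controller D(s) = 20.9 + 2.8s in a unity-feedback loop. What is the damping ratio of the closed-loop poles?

ζ = 0.557

Forward path: (20.9 + 2.8s)·0.95/(s(s+2.3)). The closed-loop characteristic equation is s² + (2.3 + 0.95·2.8)s + 0.95·20.9 = 0.
That is s² + 4.96s + 19.85 = 0, so ω_n = 4.456 rad/s and ζ = 4.96/(2·4.456) = 0.5566.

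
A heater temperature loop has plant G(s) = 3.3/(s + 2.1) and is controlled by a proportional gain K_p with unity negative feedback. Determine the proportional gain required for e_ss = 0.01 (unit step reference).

For a type-0 loop with proportional control, e_ss = 1/(1 + K_p·G(0)).
G(0) = 1.571. Require 1/(1 + K_p·1.571) = 0.01, so 1 + 1.571·K_p = 100.
K_p = (100 − 1)/1.571 = 63.

K_p = 63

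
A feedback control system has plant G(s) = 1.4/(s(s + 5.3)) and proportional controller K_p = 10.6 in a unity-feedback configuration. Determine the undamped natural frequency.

ω_n = 3.85 rad/s

1 + K_p·G(s) = 0 gives s² + 5.3s + 14.84 = 0.
Matching s² + 2ζω_n s + ω_n²: ω_n = √14.84 = 3.852 rad/s and 2ζω_n = 5.3, so ζ = 5.3/(2·3.852) = 0.688.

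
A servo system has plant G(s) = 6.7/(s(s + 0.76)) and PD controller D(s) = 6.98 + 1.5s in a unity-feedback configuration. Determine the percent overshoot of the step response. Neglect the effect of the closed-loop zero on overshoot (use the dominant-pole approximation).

Forward path: (6.98 + 1.5s)·6.7/(s(s+0.76)). The closed-loop characteristic equation is s² + (0.76 + 6.7·1.5)s + 6.7·6.98 = 0.
That is s² + 10.81s + 46.77 = 0, so ω_n = 6.839 rad/s and ζ = 10.81/(2·6.839) = 0.7904.
%OS = 100·exp(−πζ/√(1−ζ²)) = 1.74%.

1.74%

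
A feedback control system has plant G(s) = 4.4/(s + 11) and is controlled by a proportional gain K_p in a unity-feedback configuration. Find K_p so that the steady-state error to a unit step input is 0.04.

K_p = 60

The loop is type 0, so e_ss(step) = 1/(1 + K_pos) with K_pos = K_p·G(0).
G(0) = 0.4. Require 1/(1 + K_p·0.4) = 0.04, so 1 + 0.4·K_p = 25.
K_p = (25 − 1)/0.4 = 60.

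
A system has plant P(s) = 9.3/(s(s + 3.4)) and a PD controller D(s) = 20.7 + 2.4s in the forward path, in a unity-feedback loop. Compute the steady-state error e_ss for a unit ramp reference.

0.0177

The loop has one pole at the origin (type 1). Velocity error constant K_v = lim_{s→0} s·D(s)P(s) = 20.7·9.3/3.4 = 56.62.
Steady-state error to a unit ramp: e_ss = 1/K_v = 0.0177.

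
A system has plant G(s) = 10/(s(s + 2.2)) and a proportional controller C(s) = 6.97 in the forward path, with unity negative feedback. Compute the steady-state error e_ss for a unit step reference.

The open loop C(s)G(s) has a pole at the origin (type 1), so the static position error constant is infinite and e_ss = 1/(1+∞) = 0.

0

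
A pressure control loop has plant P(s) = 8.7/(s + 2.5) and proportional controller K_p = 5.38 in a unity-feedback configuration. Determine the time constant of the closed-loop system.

τ = 0.0203 s

Closed-loop transfer function: T(s) = K_p·P(s)/(1 + K_p·P(s)) = 46.81/(s + 2.5 + 46.81) = 46.81/(s + 49.31).
Time constant τ = 1/49.31 = 0.0203 s.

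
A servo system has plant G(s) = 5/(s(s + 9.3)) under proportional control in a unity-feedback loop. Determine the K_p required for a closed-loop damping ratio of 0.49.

K_p = 18

Closed-loop characteristic equation: s² + 9.3s + K_p·5 = 0.
So ω_n = √(5K_p) and 2ζω_n = 9.3, giving ζ = 9.3/(2√(5K_p)).
Setting ζ = 0.49: √(5K_p) = 9.3/(2·0.49) = 9.49, so K_p = 90.06/5 = 18.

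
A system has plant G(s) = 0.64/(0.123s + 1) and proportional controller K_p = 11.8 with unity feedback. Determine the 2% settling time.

Closed loop: T(s) = K_p·G/(1+K_p·G) = 7.552/(0.123s + 1 + 7.552), with pole at s = −(1 + 7.552)/0.123 = −69.53.
τ = 1/69.53 = 0.01438 s, so 2% settling time ≈ 4τ = 0.0575 s.

T_s ≈ 0.0575 s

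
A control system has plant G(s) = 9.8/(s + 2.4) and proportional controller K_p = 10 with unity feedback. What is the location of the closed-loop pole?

s = -100.4

Closed-loop transfer function: T(s) = K_p·G(s)/(1 + K_p·G(s)) = 98/(s + 2.4 + 98) = 98/(s + 100.4).
The closed-loop pole is at s = −100.4.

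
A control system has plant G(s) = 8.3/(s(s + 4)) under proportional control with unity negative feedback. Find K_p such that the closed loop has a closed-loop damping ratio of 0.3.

K_p = 5.35

Closed-loop characteristic equation: s² + 4s + K_p·8.3 = 0.
So ω_n = √(8.3K_p) and 2ζω_n = 4, giving ζ = 4/(2√(8.3K_p)).
Setting ζ = 0.3: √(8.3K_p) = 4/(2·0.3) = 6.667, so K_p = 44.44/8.3 = 5.35.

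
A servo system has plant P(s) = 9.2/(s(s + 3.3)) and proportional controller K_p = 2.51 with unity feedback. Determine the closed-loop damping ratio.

ζ = 0.343

1 + K_p·P(s) = 0 gives s² + 3.3s + 23.09 = 0.
Matching s² + 2ζω_n s + ω_n²: ω_n = √23.09 = 4.805 rad/s and 2ζω_n = 3.3, so ζ = 3.3/(2·4.805) = 0.343.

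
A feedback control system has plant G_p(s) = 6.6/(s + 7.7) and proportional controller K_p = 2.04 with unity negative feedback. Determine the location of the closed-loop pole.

Closed-loop transfer function: T(s) = K_p·G_p(s)/(1 + K_p·G_p(s)) = 13.46/(s + 7.7 + 13.46) = 13.46/(s + 21.16).
The closed-loop pole is at s = −21.16.

s = -21.16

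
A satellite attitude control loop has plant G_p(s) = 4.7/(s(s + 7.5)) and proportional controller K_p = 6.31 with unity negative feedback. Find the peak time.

Closed-loop characteristic equation: s² + 7.5s + 29.66 = 0, so ω_n = 5.446 rad/s and ζ = 7.5/(2·5.446) = 0.6886.
Damped frequency ω_d = ω_n√(1−ζ²) = 3.949 rad/s, so peak time T_p = π/ω_d = 0.796 s.

T_p = 0.796 s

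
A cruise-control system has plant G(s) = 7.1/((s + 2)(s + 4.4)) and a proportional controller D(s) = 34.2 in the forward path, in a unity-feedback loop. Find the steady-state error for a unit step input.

The loop is type 0. Static position error constant K_pos = D(0)·G(0) = 34.2·0.8068 = 27.59.
Steady-state error to a unit step: e_ss = 1/(1+K_pos) = 1/28.59 = 0.035.

0.035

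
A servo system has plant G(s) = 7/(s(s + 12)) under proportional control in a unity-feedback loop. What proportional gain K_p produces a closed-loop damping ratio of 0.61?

K_p = 13.8

Closed-loop characteristic equation: s² + 12s + K_p·7 = 0.
So ω_n = √(7K_p) and 2ζω_n = 12, giving ζ = 12/(2√(7K_p)).
Setting ζ = 0.61: √(7K_p) = 12/(2·0.61) = 9.836, so K_p = 96.75/7 = 13.8.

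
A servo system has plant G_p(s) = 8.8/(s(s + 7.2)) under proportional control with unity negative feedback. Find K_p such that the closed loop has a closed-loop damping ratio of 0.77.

K_p = 2.48

Closed-loop characteristic equation: s² + 7.2s + K_p·8.8 = 0.
So ω_n = √(8.8K_p) and 2ζω_n = 7.2, giving ζ = 7.2/(2√(8.8K_p)).
Setting ζ = 0.77: √(8.8K_p) = 7.2/(2·0.77) = 4.675, so K_p = 21.86/8.8 = 2.48.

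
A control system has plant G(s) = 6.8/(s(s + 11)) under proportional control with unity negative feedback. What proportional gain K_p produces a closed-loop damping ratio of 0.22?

K_p = 91.9

Closed-loop characteristic equation: s² + 11s + K_p·6.8 = 0.
So ω_n = √(6.8K_p) and 2ζω_n = 11, giving ζ = 11/(2√(6.8K_p)).
Setting ζ = 0.22: √(6.8K_p) = 11/(2·0.22) = 25, so K_p = 625/6.8 = 91.9.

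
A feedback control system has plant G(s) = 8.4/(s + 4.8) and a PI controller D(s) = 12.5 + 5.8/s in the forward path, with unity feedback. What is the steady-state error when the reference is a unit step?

The open loop D(s)G(s) has a pole at the origin (type 1), so the static position error constant is infinite and e_ss = 1/(1+∞) = 0.

0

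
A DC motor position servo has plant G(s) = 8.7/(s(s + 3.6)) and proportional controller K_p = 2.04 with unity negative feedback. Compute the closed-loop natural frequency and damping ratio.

With unity feedback the closed-loop characteristic equation is s² + 3.6s + 2.04·8.7 = s² + 3.6s + 17.75 = 0.
Matching s² + 2ζω_n s + ω_n²: ω_n = √17.75 = 4.213 rad/s and 2ζω_n = 3.6, so ζ = 3.6/(2·4.213) = 0.427.

ω_n = 4.21 rad/s, ζ = 0.427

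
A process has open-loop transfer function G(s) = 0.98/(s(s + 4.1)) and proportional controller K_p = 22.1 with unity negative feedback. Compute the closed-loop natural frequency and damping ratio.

With unity feedback the closed-loop characteristic equation is s² + 4.1s + 22.1·0.98 = s² + 4.1s + 21.66 = 0.
So ω_n² = 21.66 ⇒ ω_n = 4.654 rad/s, and ζ = 4.1/(2ω_n) = 0.44.

ω_n = 4.65 rad/s, ζ = 0.44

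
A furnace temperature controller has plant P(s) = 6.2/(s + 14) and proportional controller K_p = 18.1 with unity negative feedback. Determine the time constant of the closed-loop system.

τ = 0.00792 s

Closed-loop transfer function: T(s) = K_p·P(s)/(1 + K_p·P(s)) = 112.2/(s + 14 + 112.2) = 112.2/(s + 126.2).
Time constant τ = 1/126.2 = 0.00792 s.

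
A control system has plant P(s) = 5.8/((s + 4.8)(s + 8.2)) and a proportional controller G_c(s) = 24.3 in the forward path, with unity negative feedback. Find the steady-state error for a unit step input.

The loop is type 0. Static position error constant K_pos = G_c(0)·P(0) = 24.3·0.1474 = 3.581.
Steady-state error to a unit step: e_ss = 1/(1+K_pos) = 1/4.581 = 0.218.

0.218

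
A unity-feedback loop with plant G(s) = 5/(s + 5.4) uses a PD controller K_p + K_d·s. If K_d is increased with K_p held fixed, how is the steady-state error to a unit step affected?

unchanged

At s = 0 the derivative term contributes nothing: C(0) = K_p regardless of K_d, so K_pos = K_p·G(0) and e_ss are unchanged.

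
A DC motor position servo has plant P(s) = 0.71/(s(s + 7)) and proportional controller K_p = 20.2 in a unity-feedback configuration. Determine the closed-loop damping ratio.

With unity feedback the closed-loop characteristic equation is s² + 7s + 20.2·0.71 = s² + 7s + 14.34 = 0.
So ω_n² = 14.34 ⇒ ω_n = 3.787 rad/s, and ζ = 7/(2ω_n) = 0.924.

ζ = 0.924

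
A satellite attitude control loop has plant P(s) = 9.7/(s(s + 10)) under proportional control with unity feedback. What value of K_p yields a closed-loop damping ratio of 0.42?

K_p = 14.6

Closed-loop characteristic equation: s² + 10s + K_p·9.7 = 0.
So ω_n = √(9.7K_p) and 2ζω_n = 10, giving ζ = 10/(2√(9.7K_p)).
Setting ζ = 0.42: √(9.7K_p) = 10/(2·0.42) = 11.9, so K_p = 141.7/9.7 = 14.6.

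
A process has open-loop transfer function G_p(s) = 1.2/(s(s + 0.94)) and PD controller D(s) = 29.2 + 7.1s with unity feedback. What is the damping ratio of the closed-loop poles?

Forward path: (29.2 + 7.1s)·1.2/(s(s+0.94)). The closed-loop characteristic equation is s² + (0.94 + 1.2·7.1)s + 1.2·29.2 = 0.
That is s² + 9.46s + 35.04 = 0, so ω_n = 5.919 rad/s and ζ = 9.46/(2·5.919) = 0.7991.

ζ = 0.799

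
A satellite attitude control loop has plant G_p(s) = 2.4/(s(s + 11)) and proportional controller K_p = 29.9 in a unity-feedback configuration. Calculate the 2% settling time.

From 1 + K_pG_p(s) = 0: s² + 11s + 71.76 = 0 ⇒ ω_n = 8.471, ζ = 0.6493.
2% settling time T_s ≈ 4/(ζω_n) = 4/5.5 = 0.727 s.

T_s ≈ 0.727 s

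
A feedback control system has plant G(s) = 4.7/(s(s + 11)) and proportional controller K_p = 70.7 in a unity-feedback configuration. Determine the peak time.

T_p = 0.181 s

The closed-loop denominator s² + 11s + 332.3 gives ω_n = √332.3 = 18.23 and ζ = 11/(2ω_n) = 0.3017.
Damped frequency ω_d = ω_n√(1−ζ²) = 17.38 rad/s, so peak time T_p = π/ω_d = 0.181 s.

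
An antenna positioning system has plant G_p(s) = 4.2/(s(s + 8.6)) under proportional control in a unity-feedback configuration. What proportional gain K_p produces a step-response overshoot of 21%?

K_p = 22.2

From %OS = 100·exp(−πζ/√(1−ζ²)) = 21%, ζ = −ln(0.21)/√(π²+ln²(0.21)) = 0.4449.
Characteristic equation s² + 8.6s + 4.2K_p = 0 gives ζ = 8.6/(2√(4.2K_p)).
Setting ζ = 0.4449: √(4.2K_p) = 8.6/(2·0.4449) = 9.665, so K_p = 93.42/4.2 = 22.2.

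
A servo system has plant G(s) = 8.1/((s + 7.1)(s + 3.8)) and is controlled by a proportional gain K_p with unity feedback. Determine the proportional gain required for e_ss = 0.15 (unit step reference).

For a type-0 loop with proportional control, e_ss = 1/(1 + K_p·G(0)).
G(0) = 0.3002. Require 1/(1 + K_p·0.3002) = 0.15, so 1 + 0.3002·K_p = 6.667.
K_p = (6.667 − 1)/0.3002 = 18.9.

K_p = 18.9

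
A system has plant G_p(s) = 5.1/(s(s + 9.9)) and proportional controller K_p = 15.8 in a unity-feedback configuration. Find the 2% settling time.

From 1 + K_pG_p(s) = 0: s² + 9.9s + 80.58 = 0 ⇒ ω_n = 8.977, ζ = 0.5514.
2% settling time T_s ≈ 4/(ζω_n) = 4/4.95 = 0.808 s.

T_s ≈ 0.808 s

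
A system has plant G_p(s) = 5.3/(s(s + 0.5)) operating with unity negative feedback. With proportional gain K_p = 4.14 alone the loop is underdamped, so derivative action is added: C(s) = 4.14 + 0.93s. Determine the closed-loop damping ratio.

ζ = 0.579

Forward path: (4.14 + 0.93s)·5.3/(s(s+0.5)). The closed-loop characteristic equation is s² + (0.5 + 5.3·0.93)s + 5.3·4.14 = 0.
That is s² + 5.429s + 21.94 = 0, so ω_n = 4.684 rad/s and ζ = 5.429/(2·4.684) = 0.5795.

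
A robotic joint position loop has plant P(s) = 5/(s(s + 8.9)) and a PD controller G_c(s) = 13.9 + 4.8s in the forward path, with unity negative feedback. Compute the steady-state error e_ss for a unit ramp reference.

0.128

The loop has one pole at the origin (type 1). Velocity error constant K_v = lim_{s→0} s·G_c(s)P(s) = 13.9·5/8.9 = 7.809.
Steady-state error to a unit ramp: e_ss = 1/K_v = 0.128.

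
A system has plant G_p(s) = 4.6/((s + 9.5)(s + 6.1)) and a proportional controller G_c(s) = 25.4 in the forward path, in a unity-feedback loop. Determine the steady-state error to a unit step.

0.332

The loop is type 0. Static position error constant K_pos = G_c(0)·G_p(0) = 25.4·0.07938 = 2.016.
Steady-state error to a unit step: e_ss = 1/(1+K_pos) = 1/3.016 = 0.332.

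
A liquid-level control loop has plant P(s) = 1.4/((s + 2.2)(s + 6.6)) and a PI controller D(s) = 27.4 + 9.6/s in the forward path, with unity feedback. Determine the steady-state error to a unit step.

0

The open loop D(s)P(s) has a pole at the origin (type 1), so the static position error constant is infinite and e_ss = 1/(1+∞) = 0.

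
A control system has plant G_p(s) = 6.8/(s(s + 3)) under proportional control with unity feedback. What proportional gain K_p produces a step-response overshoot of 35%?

From %OS = 100·exp(−πζ/√(1−ζ²)) = 35%, ζ = −ln(0.35)/√(π²+ln²(0.35)) = 0.3169.
Characteristic equation s² + 3s + 6.8K_p = 0 gives ζ = 3/(2√(6.8K_p)).
Setting ζ = 0.3169: √(6.8K_p) = 3/(2·0.3169) = 4.733, so K_p = 22.4/6.8 = 3.29.

K_p = 3.29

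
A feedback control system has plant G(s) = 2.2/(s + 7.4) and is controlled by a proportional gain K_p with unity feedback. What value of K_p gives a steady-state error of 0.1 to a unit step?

K_p = 30.3

The loop is type 0, so e_ss(step) = 1/(1 + K_pos) with K_pos = K_p·G(0).
G(0) = 0.2973. Require 1/(1 + K_p·0.2973) = 0.1, so 1 + 0.2973·K_p = 10.
K_p = (10 − 1)/0.2973 = 30.3.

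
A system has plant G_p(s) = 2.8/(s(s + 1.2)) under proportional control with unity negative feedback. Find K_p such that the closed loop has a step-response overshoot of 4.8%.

From %OS = 100·exp(−πζ/√(1−ζ²)) = 4.8%, ζ = −ln(0.048)/√(π²+ln²(0.048)) = 0.695.
Characteristic equation s² + 1.2s + 2.8K_p = 0 gives ζ = 1.2/(2√(2.8K_p)).
Setting ζ = 0.695: √(2.8K_p) = 1.2/(2·0.695) = 0.8633, so K_p = 0.7453/2.8 = 0.266.

K_p = 0.266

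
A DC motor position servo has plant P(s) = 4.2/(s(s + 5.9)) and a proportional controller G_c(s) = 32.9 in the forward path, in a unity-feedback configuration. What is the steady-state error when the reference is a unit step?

0

The open loop G_c(s)P(s) has a pole at the origin (type 1), so the static position error constant is infinite and e_ss = 1/(1+∞) = 0.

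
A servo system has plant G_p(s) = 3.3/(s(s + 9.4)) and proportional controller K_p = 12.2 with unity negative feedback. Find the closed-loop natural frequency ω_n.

ω_n = 6.35 rad/s

With unity feedback the closed-loop characteristic equation is s² + 9.4s + 12.2·3.3 = s² + 9.4s + 40.26 = 0.
So ω_n² = 40.26 ⇒ ω_n = 6.345 rad/s, and ζ = 9.4/(2ω_n) = 0.741.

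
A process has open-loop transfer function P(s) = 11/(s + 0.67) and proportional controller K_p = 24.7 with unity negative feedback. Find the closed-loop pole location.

Closed-loop transfer function: T(s) = K_p·P(s)/(1 + K_p·P(s)) = 271.7/(s + 0.67 + 271.7) = 271.7/(s + 272.4).
The closed-loop pole is at s = −272.4.

s = -272.4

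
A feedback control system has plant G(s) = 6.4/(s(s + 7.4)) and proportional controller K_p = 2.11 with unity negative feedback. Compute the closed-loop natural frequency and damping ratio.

ω_n = 3.67 rad/s, ζ = 1.01

With unity feedback the closed-loop characteristic equation is s² + 7.4s + 2.11·6.4 = s² + 7.4s + 13.5 = 0.
So ω_n² = 13.5 ⇒ ω_n = 3.675 rad/s, and ζ = 7.4/(2ω_n) = 1.01.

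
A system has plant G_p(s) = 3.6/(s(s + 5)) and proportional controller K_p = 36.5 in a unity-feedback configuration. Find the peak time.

From 1 + K_pG_p(s) = 0: s² + 5s + 131.4 = 0 ⇒ ω_n = 11.46, ζ = 0.2181.
Damped frequency ω_d = ω_n√(1−ζ²) = 11.19 rad/s, so peak time T_p = π/ω_d = 0.281 s.

T_p = 0.281 s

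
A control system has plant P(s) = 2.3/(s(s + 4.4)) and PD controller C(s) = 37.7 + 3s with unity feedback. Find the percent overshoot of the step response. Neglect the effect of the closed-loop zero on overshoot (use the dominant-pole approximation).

9.09%

Forward path: (37.7 + 3s)·2.3/(s(s+4.4)). The closed-loop characteristic equation is s² + (4.4 + 2.3·3)s + 2.3·37.7 = 0.
That is s² + 11.3s + 86.71 = 0, so ω_n = 9.312 rad/s and ζ = 11.3/(2·9.312) = 0.6068.
%OS = 100·exp(−πζ/√(1−ζ²)) = 9.09%.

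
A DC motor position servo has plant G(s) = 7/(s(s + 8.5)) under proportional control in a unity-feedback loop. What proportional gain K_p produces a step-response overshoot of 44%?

From %OS = 100·exp(−πζ/√(1−ζ²)) = 44%, ζ = −ln(0.44)/√(π²+ln²(0.44)) = 0.2528.
Characteristic equation s² + 8.5s + 7K_p = 0 gives ζ = 8.5/(2√(7K_p)).
Setting ζ = 0.2528: √(7K_p) = 8.5/(2·0.2528) = 16.81, so K_p = 282.6/7 = 40.4.

K_p = 40.4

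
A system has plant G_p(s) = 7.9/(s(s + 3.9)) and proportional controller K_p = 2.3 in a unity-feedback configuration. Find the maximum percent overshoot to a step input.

19.9%

Closed-loop characteristic equation: s² + 3.9s + 18.17 = 0, so ω_n = 4.263 rad/s and ζ = 3.9/(2·4.263) = 0.4575.
%OS = 100·exp(−πζ/√(1−ζ²)) = 100·exp(−π·0.4575/√0.7907) = 19.9%.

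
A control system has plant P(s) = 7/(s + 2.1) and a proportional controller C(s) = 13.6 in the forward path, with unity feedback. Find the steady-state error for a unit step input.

The loop is type 0. Static position error constant K_pos = C(0)·P(0) = 13.6·3.333 = 45.33.
Steady-state error to a unit step: e_ss = 1/(1+K_pos) = 1/46.33 = 0.0216.

0.0216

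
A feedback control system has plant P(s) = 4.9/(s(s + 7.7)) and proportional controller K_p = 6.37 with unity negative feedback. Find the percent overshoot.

From 1 + K_pP(s) = 0: s² + 7.7s + 31.21 = 0 ⇒ ω_n = 5.587, ζ = 0.6891.
%OS = 100·exp(−πζ/√(1−ζ²)) = 100·exp(−π·0.6891/√0.5251) = 5.04%.

5.04%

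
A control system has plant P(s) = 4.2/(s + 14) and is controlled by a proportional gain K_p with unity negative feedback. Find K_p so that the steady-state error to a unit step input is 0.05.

The loop is type 0, so e_ss(step) = 1/(1 + K_pos) with K_pos = K_p·P(0).
P(0) = 0.3. Require 1/(1 + K_p·0.3) = 0.05, so 1 + 0.3·K_p = 20.
K_p = (20 − 1)/0.3 = 63.3.

K_p = 63.3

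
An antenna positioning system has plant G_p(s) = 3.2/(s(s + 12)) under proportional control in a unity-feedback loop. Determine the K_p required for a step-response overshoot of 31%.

From %OS = 100·exp(−πζ/√(1−ζ²)) = 31%, ζ = −ln(0.31)/√(π²+ln²(0.31)) = 0.3493.
Characteristic equation s² + 12s + 3.2K_p = 0 gives ζ = 12/(2√(3.2K_p)).
Setting ζ = 0.3493: √(3.2K_p) = 12/(2·0.3493) = 17.18, so K_p = 295/3.2 = 92.2.

K_p = 92.2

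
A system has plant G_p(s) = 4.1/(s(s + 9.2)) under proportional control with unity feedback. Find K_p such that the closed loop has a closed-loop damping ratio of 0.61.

K_p = 13.9

Closed-loop characteristic equation: s² + 9.2s + K_p·4.1 = 0.
So ω_n = √(4.1K_p) and 2ζω_n = 9.2, giving ζ = 9.2/(2√(4.1K_p)).
Setting ζ = 0.61: √(4.1K_p) = 9.2/(2·0.61) = 7.541, so K_p = 56.87/4.1 = 13.9.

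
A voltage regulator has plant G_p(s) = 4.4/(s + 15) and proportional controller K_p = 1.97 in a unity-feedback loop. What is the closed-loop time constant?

Closed-loop transfer function: T(s) = K_p·G_p(s)/(1 + K_p·G_p(s)) = 8.668/(s + 15 + 8.668) = 8.668/(s + 23.67).
Time constant τ = 1/23.67 = 0.0423 s.

τ = 0.0423 s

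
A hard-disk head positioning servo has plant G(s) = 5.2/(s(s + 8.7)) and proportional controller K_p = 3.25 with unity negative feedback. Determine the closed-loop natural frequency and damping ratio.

With unity feedback the closed-loop characteristic equation is s² + 8.7s + 3.25·5.2 = s² + 8.7s + 16.9 = 0.
Matching s² + 2ζω_n s + ω_n²: ω_n = √16.9 = 4.111 rad/s and 2ζω_n = 8.7, so ζ = 8.7/(2·4.111) = 1.06.

ω_n = 4.11 rad/s, ζ = 1.06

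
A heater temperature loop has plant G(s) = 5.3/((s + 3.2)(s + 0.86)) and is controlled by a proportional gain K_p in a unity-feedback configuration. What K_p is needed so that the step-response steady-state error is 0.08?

K_p = 5.97

The loop is type 0, so e_ss(step) = 1/(1 + K_pos) with K_pos = K_p·G(0).
G(0) = 1.926. Require 1/(1 + K_p·1.926) = 0.08, so 1 + 1.926·K_p = 12.5.
K_p = (12.5 − 1)/1.926 = 5.97.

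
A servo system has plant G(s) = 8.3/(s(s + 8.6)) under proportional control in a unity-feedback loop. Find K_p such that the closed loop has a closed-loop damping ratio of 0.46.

Closed-loop characteristic equation: s² + 8.6s + K_p·8.3 = 0.
So ω_n = √(8.3K_p) and 2ζω_n = 8.6, giving ζ = 8.6/(2√(8.3K_p)).
Setting ζ = 0.46: √(8.3K_p) = 8.6/(2·0.46) = 9.348, so K_p = 87.38/8.3 = 10.5.

K_p = 10.5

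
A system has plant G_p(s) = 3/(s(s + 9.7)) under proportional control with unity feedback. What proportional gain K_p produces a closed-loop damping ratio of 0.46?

Closed-loop characteristic equation: s² + 9.7s + K_p·3 = 0.
So ω_n = √(3K_p) and 2ζω_n = 9.7, giving ζ = 9.7/(2√(3K_p)).
Setting ζ = 0.46: √(3K_p) = 9.7/(2·0.46) = 10.54, so K_p = 111.2/3 = 37.1.

K_p = 37.1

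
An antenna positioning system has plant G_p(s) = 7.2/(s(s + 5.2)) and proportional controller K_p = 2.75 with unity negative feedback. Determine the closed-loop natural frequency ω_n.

ω_n = 4.45 rad/s

With unity feedback the closed-loop characteristic equation is s² + 5.2s + 2.75·7.2 = s² + 5.2s + 19.8 = 0.
So ω_n² = 19.8 ⇒ ω_n = 4.45 rad/s, and ζ = 5.2/(2ω_n) = 0.584.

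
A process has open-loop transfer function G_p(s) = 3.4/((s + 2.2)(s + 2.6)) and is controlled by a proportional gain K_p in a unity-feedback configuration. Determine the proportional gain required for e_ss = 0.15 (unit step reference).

K_p = 9.53

Steady-state error for a unit step on this type-0 loop is 1/(1 + K_p·G_p(0)).
G_p(0) = 0.5944. Require 1/(1 + K_p·0.5944) = 0.15, so 1 + 0.5944·K_p = 6.667.
K_p = (6.667 − 1)/0.5944 = 9.53.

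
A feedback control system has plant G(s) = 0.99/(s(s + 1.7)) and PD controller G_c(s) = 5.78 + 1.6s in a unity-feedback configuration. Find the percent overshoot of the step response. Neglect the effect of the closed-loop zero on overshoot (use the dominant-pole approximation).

5.15%

Forward path: (5.78 + 1.6s)·0.99/(s(s+1.7)). The closed-loop characteristic equation is s² + (1.7 + 0.99·1.6)s + 0.99·5.78 = 0.
That is s² + 3.284s + 5.722 = 0, so ω_n = 2.392 rad/s and ζ = 3.284/(2·2.392) = 0.6864.
%OS = 100·exp(−πζ/√(1−ζ²)) = 5.15%.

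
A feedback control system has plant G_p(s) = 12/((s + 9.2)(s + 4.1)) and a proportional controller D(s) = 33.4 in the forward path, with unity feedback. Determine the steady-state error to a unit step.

The loop is type 0. Static position error constant K_pos = D(0)·G_p(0) = 33.4·0.3181 = 10.63.
Steady-state error to a unit step: e_ss = 1/(1+K_pos) = 1/11.63 = 0.086.

0.086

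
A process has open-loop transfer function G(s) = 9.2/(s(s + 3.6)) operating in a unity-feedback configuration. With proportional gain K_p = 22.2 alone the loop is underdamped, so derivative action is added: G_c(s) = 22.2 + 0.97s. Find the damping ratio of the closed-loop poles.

Forward path: (22.2 + 0.97s)·9.2/(s(s+3.6)). The closed-loop characteristic equation is s² + (3.6 + 9.2·0.97)s + 9.2·22.2 = 0.
That is s² + 12.52s + 204.2 = 0, so ω_n = 14.29 rad/s and ζ = 12.52/(2·14.29) = 0.4382.

ζ = 0.438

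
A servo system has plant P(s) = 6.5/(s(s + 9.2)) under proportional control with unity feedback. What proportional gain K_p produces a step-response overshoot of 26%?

From %OS = 100·exp(−πζ/√(1−ζ²)) = 26%, ζ = −ln(0.26)/√(π²+ln²(0.26)) = 0.3941.
Characteristic equation s² + 9.2s + 6.5K_p = 0 gives ζ = 9.2/(2√(6.5K_p)).
Setting ζ = 0.3941: √(6.5K_p) = 9.2/(2·0.3941) = 11.67, so K_p = 136.2/6.5 = 21.

K_p = 21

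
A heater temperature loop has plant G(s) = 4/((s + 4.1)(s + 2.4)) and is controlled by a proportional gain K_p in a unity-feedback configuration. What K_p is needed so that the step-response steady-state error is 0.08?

The loop is type 0, so e_ss(step) = 1/(1 + K_pos) with K_pos = K_p·G(0).
G(0) = 0.4065. Require 1/(1 + K_p·0.4065) = 0.08, so 1 + 0.4065·K_p = 12.5.
K_p = (12.5 − 1)/0.4065 = 28.3.

K_p = 28.3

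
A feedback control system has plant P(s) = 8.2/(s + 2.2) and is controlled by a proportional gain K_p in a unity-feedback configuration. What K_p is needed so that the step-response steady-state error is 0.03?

The loop is type 0, so e_ss(step) = 1/(1 + K_pos) with K_pos = K_p·P(0).
P(0) = 3.727. Require 1/(1 + K_p·3.727) = 0.03, so 1 + 3.727·K_p = 33.33.
K_p = (33.33 − 1)/3.727 = 8.67.

K_p = 8.67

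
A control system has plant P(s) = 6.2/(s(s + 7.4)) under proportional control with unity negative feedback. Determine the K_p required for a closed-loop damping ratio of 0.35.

K_p = 18

Closed-loop characteristic equation: s² + 7.4s + K_p·6.2 = 0.
So ω_n = √(6.2K_p) and 2ζω_n = 7.4, giving ζ = 7.4/(2√(6.2K_p)).
Setting ζ = 0.35: √(6.2K_p) = 7.4/(2·0.35) = 10.57, so K_p = 111.8/6.2 = 18.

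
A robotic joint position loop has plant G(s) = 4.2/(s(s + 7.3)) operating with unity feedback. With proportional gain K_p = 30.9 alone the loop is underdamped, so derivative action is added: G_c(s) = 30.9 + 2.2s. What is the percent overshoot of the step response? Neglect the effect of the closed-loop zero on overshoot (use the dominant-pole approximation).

Forward path: (30.9 + 2.2s)·4.2/(s(s+7.3)). The closed-loop characteristic equation is s² + (7.3 + 4.2·2.2)s + 4.2·30.9 = 0.
That is s² + 16.54s + 129.8 = 0, so ω_n = 11.39 rad/s and ζ = 16.54/(2·11.39) = 0.7259.
%OS = 100·exp(−πζ/√(1−ζ²)) = 3.63%.

3.63%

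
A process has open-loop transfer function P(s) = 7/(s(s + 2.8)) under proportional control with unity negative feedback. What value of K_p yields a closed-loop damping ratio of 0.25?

Closed-loop characteristic equation: s² + 2.8s + K_p·7 = 0.
So ω_n = √(7K_p) and 2ζω_n = 2.8, giving ζ = 2.8/(2√(7K_p)).
Setting ζ = 0.25: √(7K_p) = 2.8/(2·0.25) = 5.6, so K_p = 31.36/7 = 4.48.

K_p = 4.48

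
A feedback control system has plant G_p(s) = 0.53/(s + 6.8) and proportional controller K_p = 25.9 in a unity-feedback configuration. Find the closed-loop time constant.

Closed-loop transfer function: T(s) = K_p·G_p(s)/(1 + K_p·G_p(s)) = 13.73/(s + 6.8 + 13.73) = 13.73/(s + 20.53).
Time constant τ = 1/20.53 = 0.0487 s.

τ = 0.0487 s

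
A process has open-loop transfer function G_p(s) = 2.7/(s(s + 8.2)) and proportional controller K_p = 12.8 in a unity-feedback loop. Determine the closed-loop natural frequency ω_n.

The closed-loop denominator is s(s+8.2) + 12.8·2.7 = s² + 8.2s + 34.56.
So ω_n² = 34.56 ⇒ ω_n = 5.879 rad/s, and ζ = 8.2/(2ω_n) = 0.697.

ω_n = 5.88 rad/s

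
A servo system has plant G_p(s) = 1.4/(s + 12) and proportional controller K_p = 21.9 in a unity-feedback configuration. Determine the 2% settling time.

T_s ≈ 0.0938 s

Closed-loop transfer function: T(s) = K_p·G_p(s)/(1 + K_p·G_p(s)) = 30.66/(s + 12 + 30.66) = 30.66/(s + 42.66).
Time constant τ = 1/42.66 = 0.02344 s, so the 2% settling time is about 4τ = 0.0938 s.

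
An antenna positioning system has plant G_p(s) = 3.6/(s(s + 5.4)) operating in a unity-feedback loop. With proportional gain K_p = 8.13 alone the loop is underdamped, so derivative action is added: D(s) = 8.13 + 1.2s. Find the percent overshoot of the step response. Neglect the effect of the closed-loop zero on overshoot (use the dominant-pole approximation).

0.162%

Forward path: (8.13 + 1.2s)·3.6/(s(s+5.4)). The closed-loop characteristic equation is s² + (5.4 + 3.6·1.2)s + 3.6·8.13 = 0.
That is s² + 9.72s + 29.27 = 0, so ω_n = 5.41 rad/s and ζ = 9.72/(2·5.41) = 0.8983.
%OS = 100·exp(−πζ/√(1−ζ²)) = 0.162%.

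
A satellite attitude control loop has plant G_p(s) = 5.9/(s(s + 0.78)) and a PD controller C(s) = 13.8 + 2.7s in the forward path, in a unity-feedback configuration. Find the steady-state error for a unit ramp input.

0.00958

The loop has one pole at the origin (type 1). Velocity error constant K_v = lim_{s→0} s·C(s)G_p(s) = 13.8·5.9/0.78 = 104.4.
Steady-state error to a unit ramp: e_ss = 1/K_v = 0.00958.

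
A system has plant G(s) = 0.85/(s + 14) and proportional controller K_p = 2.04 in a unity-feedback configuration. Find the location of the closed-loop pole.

s = -15.73

Closed-loop transfer function: T(s) = K_p·G(s)/(1 + K_p·G(s)) = 1.734/(s + 14 + 1.734) = 1.734/(s + 15.73).
The closed-loop pole is at s = −15.73.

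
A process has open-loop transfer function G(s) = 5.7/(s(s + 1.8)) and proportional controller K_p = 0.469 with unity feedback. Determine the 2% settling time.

Closed-loop characteristic equation: s² + 1.8s + 2.673 = 0, so ω_n = 1.635 rad/s and ζ = 1.8/(2·1.635) = 0.5505.
2% settling time T_s ≈ 4/(ζω_n) = 4/0.9 = 4.44 s.

T_s ≈ 4.44 s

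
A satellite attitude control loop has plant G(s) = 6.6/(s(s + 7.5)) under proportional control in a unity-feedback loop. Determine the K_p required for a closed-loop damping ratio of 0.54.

K_p = 7.31

Closed-loop characteristic equation: s² + 7.5s + K_p·6.6 = 0.
So ω_n = √(6.6K_p) and 2ζω_n = 7.5, giving ζ = 7.5/(2√(6.6K_p)).
Setting ζ = 0.54: √(6.6K_p) = 7.5/(2·0.54) = 6.944, so K_p = 48.23/6.6 = 7.31.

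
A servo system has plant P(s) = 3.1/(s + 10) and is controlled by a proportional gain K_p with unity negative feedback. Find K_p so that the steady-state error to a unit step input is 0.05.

K_p = 61.3

The loop is type 0, so e_ss(step) = 1/(1 + K_pos) with K_pos = K_p·P(0).
P(0) = 0.31. Require 1/(1 + K_p·0.31) = 0.05, so 1 + 0.31·K_p = 20.
K_p = (20 − 1)/0.31 = 61.3.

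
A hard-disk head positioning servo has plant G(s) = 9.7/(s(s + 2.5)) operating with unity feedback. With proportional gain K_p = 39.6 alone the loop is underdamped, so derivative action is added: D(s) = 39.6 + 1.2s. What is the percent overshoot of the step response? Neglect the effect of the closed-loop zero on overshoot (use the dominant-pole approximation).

Forward path: (39.6 + 1.2s)·9.7/(s(s+2.5)). The closed-loop characteristic equation is s² + (2.5 + 9.7·1.2)s + 9.7·39.6 = 0.
That is s² + 14.14s + 384.1 = 0, so ω_n = 19.6 rad/s and ζ = 14.14/(2·19.6) = 0.3607.
%OS = 100·exp(−πζ/√(1−ζ²)) = 29.7%.

29.7%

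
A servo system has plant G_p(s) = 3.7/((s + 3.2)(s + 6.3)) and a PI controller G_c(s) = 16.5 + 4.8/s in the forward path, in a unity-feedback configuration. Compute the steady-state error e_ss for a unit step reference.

0

The open loop G_c(s)G_p(s) has a pole at the origin (type 1), so the static position error constant is infinite and e_ss = 1/(1+∞) = 0.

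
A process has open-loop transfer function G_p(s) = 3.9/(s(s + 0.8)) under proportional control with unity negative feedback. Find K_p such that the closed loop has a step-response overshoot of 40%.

K_p = 0.523

From %OS = 100·exp(−πζ/√(1−ζ²)) = 40%, ζ = −ln(0.4)/√(π²+ln²(0.4)) = 0.28.
Characteristic equation s² + 0.8s + 3.9K_p = 0 gives ζ = 0.8/(2√(3.9K_p)).
Setting ζ = 0.28: √(3.9K_p) = 0.8/(2·0.28) = 1.429, so K_p = 2.041/3.9 = 0.523.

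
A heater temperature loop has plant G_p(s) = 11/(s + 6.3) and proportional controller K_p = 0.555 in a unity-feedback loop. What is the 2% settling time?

T_s ≈ 0.322 s

Closed-loop transfer function: T(s) = K_p·G_p(s)/(1 + K_p·G_p(s)) = 6.105/(s + 6.3 + 6.105) = 6.105/(s + 12.41).
Time constant τ = 1/12.41 = 0.08061 s, so the 2% settling time is about 4τ = 0.322 s.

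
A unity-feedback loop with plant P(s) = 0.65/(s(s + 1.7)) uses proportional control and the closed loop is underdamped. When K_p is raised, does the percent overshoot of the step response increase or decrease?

Characteristic equation s² + 1.7s + K_p·0.65 = 0: raising K_p raises ω_n while 2ζω_n = 1.7 is fixed, so ζ falls and overshoot grows.

increase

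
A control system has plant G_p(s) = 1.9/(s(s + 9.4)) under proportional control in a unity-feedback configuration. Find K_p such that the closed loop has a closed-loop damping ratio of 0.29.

K_p = 138

Closed-loop characteristic equation: s² + 9.4s + K_p·1.9 = 0.
So ω_n = √(1.9K_p) and 2ζω_n = 9.4, giving ζ = 9.4/(2√(1.9K_p)).
Setting ζ = 0.29: √(1.9K_p) = 9.4/(2·0.29) = 16.21, so K_p = 262.7/1.9 = 138.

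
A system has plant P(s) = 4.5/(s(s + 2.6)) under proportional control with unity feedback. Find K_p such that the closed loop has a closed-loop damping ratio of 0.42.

K_p = 2.13

Closed-loop characteristic equation: s² + 2.6s + K_p·4.5 = 0.
So ω_n = √(4.5K_p) and 2ζω_n = 2.6, giving ζ = 2.6/(2√(4.5K_p)).
Setting ζ = 0.42: √(4.5K_p) = 2.6/(2·0.42) = 3.095, so K_p = 9.58/4.5 = 2.13.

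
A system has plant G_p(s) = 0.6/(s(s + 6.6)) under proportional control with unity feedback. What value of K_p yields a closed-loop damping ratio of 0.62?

Closed-loop characteristic equation: s² + 6.6s + K_p·0.6 = 0.
So ω_n = √(0.6K_p) and 2ζω_n = 6.6, giving ζ = 6.6/(2√(0.6K_p)).
Setting ζ = 0.62: √(0.6K_p) = 6.6/(2·0.62) = 5.323, so K_p = 28.33/0.6 = 47.2.

K_p = 47.2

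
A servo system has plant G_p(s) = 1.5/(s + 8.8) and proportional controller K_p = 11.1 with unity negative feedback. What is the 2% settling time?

Closed-loop transfer function: T(s) = K_p·G_p(s)/(1 + K_p·G_p(s)) = 16.65/(s + 8.8 + 16.65) = 16.65/(s + 25.45).
Time constant τ = 1/25.45 = 0.03929 s, so the 2% settling time is about 4τ = 0.157 s.

T_s ≈ 0.157 s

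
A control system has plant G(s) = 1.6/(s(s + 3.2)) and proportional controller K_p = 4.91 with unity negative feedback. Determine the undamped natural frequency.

With unity feedback the closed-loop characteristic equation is s² + 3.2s + 4.91·1.6 = s² + 3.2s + 7.856 = 0.
Matching s² + 2ζω_n s + ω_n²: ω_n = √7.856 = 2.803 rad/s and 2ζω_n = 3.2, so ζ = 3.2/(2·2.803) = 0.571.

ω_n = 2.8 rad/s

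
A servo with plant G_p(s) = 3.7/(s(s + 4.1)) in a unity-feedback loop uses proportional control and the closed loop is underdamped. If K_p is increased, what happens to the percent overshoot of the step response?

increase

ζ = 4.1/(2√(3.7K_p)) decreases as K_p grows; lower damping means more overshoot.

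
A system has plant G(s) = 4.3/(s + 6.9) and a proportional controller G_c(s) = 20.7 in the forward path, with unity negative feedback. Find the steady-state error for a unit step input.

0.0719

The loop is type 0. Static position error constant K_pos = G_c(0)·G(0) = 20.7·0.6232 = 12.9.
Steady-state error to a unit step: e_ss = 1/(1+K_pos) = 1/13.9 = 0.0719.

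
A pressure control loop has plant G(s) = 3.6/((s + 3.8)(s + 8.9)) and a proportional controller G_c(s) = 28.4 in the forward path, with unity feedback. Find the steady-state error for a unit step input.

The loop is type 0. Static position error constant K_pos = G_c(0)·G(0) = 28.4·0.1064 = 3.023.
Steady-state error to a unit step: e_ss = 1/(1+K_pos) = 1/4.023 = 0.249.

0.249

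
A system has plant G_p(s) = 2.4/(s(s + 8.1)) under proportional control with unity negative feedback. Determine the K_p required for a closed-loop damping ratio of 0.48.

Closed-loop characteristic equation: s² + 8.1s + K_p·2.4 = 0.
So ω_n = √(2.4K_p) and 2ζω_n = 8.1, giving ζ = 8.1/(2√(2.4K_p)).
Setting ζ = 0.48: √(2.4K_p) = 8.1/(2·0.48) = 8.438, so K_p = 71.19/2.4 = 29.7.

K_p = 29.7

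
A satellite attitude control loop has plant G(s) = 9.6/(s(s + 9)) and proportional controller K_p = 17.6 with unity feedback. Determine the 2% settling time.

From 1 + K_pG(s) = 0: s² + 9s + 169 = 0 ⇒ ω_n = 13, ζ = 0.3462.
2% settling time T_s ≈ 4/(ζω_n) = 4/4.5 = 0.889 s.

T_s ≈ 0.889 s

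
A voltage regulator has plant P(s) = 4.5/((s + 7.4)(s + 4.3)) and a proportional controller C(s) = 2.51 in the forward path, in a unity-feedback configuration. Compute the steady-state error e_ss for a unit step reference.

0.738

The loop is type 0. Static position error constant K_pos = C(0)·P(0) = 2.51·0.1414 = 0.355.
Steady-state error to a unit step: e_ss = 1/(1+K_pos) = 1/1.355 = 0.738.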